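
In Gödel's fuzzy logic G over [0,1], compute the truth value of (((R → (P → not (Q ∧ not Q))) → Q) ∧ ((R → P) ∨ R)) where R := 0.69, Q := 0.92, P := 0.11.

not Q: Gödel ¬ of 0.92 = 0 (operand ≠ 0)
(Q ∧ not Q) = min(0.92, 0) = 0
not (Q ∧ not Q): Gödel ¬ of 0 = 1 (operand is 0)
(P → not (Q ∧ not Q)): 0.11 ≤ 1, so result = 1
(R → (P → not (Q ∧ not Q))): 0.69 ≤ 1, so result = 1
((R → (P → not (Q ∧ not Q))) → Q): 1 > 0.92, so result = 0.92
(R → P): 0.69 > 0.11, so result = 0.11
((R → P) ∨ R) = max(0.11, 0.69) = 0.69
(((R → (P → not (Q ∧ not Q))) → Q) ∧ ((R → P) ∨ R)) = min(0.92, 0.69) = 0.69

0.69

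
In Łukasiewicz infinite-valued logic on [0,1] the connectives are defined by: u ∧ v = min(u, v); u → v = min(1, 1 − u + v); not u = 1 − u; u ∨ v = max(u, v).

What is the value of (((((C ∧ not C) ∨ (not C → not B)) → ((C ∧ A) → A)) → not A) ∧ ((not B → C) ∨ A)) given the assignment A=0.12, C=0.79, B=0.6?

0.88

not C: Łukasiewicz ¬ gives 1 − 0.79 = 0.21
(C ∧ not C) = min(0.79, 0.21) = 0.21
not C: Łukasiewicz ¬ gives 1 − 0.79 = 0.21
not B: Łukasiewicz ¬ gives 1 − 0.6 = 0.4
(not C → not B): min(1, 1 − 0.21 + 0.4) = 1
((C ∧ not C) ∨ (not C → not B)) = max(0.21, 1) = 1
(C ∧ A) = min(0.79, 0.12) = 0.12
((C ∧ A) → A): min(1, 1 − 0.12 + 0.12) = 1
(((C ∧ not C) ∨ (not C → not B)) → ((C ∧ A) → A)): min(1, 1 − 1 + 1) = 1
not A: Łukasiewicz ¬ gives 1 − 0.12 = 0.88
((((C ∧ not C) ∨ (not C → not B)) → ((C ∧ A) → A)) → not A): min(1, 1 − 1 + 0.88) = 0.88
not B: Łukasiewicz ¬ gives 1 − 0.6 = 0.4
(not B → C): min(1, 1 − 0.4 + 0.79) = 1
((not B → C) ∨ A) = max(1, 0.12) = 1
(((((C ∧ not C) ∨ (not C → not B)) → ((C ∧ A) → A)) → not A) ∧ ((not B → C) ∨ A)) = min(0.88, 1) = 0.88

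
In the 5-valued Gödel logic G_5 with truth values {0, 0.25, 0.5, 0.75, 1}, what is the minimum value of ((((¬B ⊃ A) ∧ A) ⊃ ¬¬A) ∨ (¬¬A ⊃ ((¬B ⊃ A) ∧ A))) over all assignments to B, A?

1.00

Every assignment gives 1. For instance at B = 0, A = 0:
  ¬B: Gödel ¬ of 0 = 1 (operand is 0)
  (¬B ⊃ A): 1 > 0, so result = 0
  ((¬B ⊃ A) ∧ A) = min(0, 0) = 0
  ¬A: Gödel ¬ of 0 = 1 (operand is 0)
  ¬¬A: Gödel ¬ of 1 = 0 (operand ≠ 0)
  (((¬B ⊃ A) ∧ A) ⊃ ¬¬A): 0 ≤ 0, so result = 1
  ¬A: Gödel ¬ of 0 = 1 (operand is 0)
  ¬¬A: Gödel ¬ of 1 = 0 (operand ≠ 0)
  ¬B: Gödel ¬ of 0 = 1 (operand is 0)
  (¬B ⊃ A): 1 > 0, so result = 0
  ((¬B ⊃ A) ∧ A) = min(0, 0) = 0
  (¬¬A ⊃ ((¬B ⊃ A) ∧ A)): 0 ≤ 0, so result = 1
  ((((¬B ⊃ A) ∧ A) ⊃ ¬¬A) ∨ (¬¬A ⊃ ((¬B ⊃ A) ∧ A))) = max(1, 1) = 1
All 25 assignments give value 1 — the formula is a G_5-tautology.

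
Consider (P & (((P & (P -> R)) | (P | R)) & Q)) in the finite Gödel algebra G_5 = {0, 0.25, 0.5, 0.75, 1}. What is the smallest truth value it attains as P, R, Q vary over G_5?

The minimum is attained at P = 0, R = 0, Q = 0:
  (P -> R): 0 ≤ 0, so result = 1
  (P & (P -> R)) = min(0, 1) = 0
  (P | R) = max(0, 0) = 0
  ((P & (P -> R)) | (P | R)) = max(0, 0) = 0
  (((P & (P -> R)) | (P | R)) & Q) = min(0, 0) = 0
  (P & (((P & (P -> R)) | (P | R)) & Q)) = min(0, 0) = 0
Checking all 125 assignments confirms none give a value below 0.00.

0.00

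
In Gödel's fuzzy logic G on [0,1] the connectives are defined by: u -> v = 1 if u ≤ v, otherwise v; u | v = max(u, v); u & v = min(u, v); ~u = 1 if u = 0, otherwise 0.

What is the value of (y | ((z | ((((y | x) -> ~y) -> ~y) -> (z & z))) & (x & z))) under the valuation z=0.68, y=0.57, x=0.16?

0.57

(y | x) = max(0.57, 0.16) = 0.57
~y: Gödel ¬ of 0.57 = 0 (operand ≠ 0)
((y | x) -> ~y): 0.57 > 0, so result = 0
~y: Gödel ¬ of 0.57 = 0 (operand ≠ 0)
(((y | x) -> ~y) -> ~y): 0 ≤ 0, so result = 1
(z & z) = min(0.68, 0.68) = 0.68
((((y | x) -> ~y) -> ~y) -> (z & z)): 1 > 0.68, so result = 0.68
(z | ((((y | x) -> ~y) -> ~y) -> (z & z))) = max(0.68, 0.68) = 0.68
(x & z) = min(0.16, 0.68) = 0.16
((z | ((((y | x) -> ~y) -> ~y) -> (z & z))) & (x & z)) = min(0.68, 0.16) = 0.16
(y | ((z | ((((y | x) -> ~y) -> ~y) -> (z & z))) & (x & z))) = max(0.57, 0.16) = 0.57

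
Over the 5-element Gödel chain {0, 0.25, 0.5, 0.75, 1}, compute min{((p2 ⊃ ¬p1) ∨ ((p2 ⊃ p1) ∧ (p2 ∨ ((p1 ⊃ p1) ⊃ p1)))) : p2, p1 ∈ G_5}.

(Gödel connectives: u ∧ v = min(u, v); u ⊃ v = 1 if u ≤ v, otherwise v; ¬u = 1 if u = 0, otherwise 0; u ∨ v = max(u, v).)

The minimum is attained at p2 = 0.25, p1 = 0.25:
  ¬p1: Gödel ¬ of 0.25 = 0 (operand ≠ 0)
  (p2 ⊃ ¬p1): 0.25 > 0, so result = 0
  (p2 ⊃ p1): 0.25 ≤ 0.25, so result = 1
  (p1 ⊃ p1): 0.25 ≤ 0.25, so result = 1
  ((p1 ⊃ p1) ⊃ p1): 1 > 0.25, so result = 0.25
  (p2 ∨ ((p1 ⊃ p1) ⊃ p1)) = max(0.25, 0.25) = 0.25
  ((p2 ⊃ p1) ∧ (p2 ∨ ((p1 ⊃ p1) ⊃ p1))) = min(1, 0.25) = 0.25
  ((p2 ⊃ ¬p1) ∨ ((p2 ⊃ p1) ∧ (p2 ∨ ((p1 ⊃ p1) ⊃ p1)))) = max(0, 0.25) = 0.25
Checking all 25 assignments confirms none give a value below 0.25.

0.25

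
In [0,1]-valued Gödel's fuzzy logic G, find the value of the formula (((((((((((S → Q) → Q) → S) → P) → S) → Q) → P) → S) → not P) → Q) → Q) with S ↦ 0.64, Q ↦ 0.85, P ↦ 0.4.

0.85

(S → Q): 0.64 ≤ 0.85, so result = 1
((S → Q) → Q): 1 > 0.85, so result = 0.85
(((S → Q) → Q) → S): 0.85 > 0.64, so result = 0.64
((((S → Q) → Q) → S) → P): 0.64 > 0.4, so result = 0.4
(((((S → Q) → Q) → S) → P) → S): 0.4 ≤ 0.64, so result = 1
((((((S → Q) → Q) → S) → P) → S) → Q): 1 > 0.85, so result = 0.85
(((((((S → Q) → Q) → S) → P) → S) → Q) → P): 0.85 > 0.4, so result = 0.4
((((((((S → Q) → Q) → S) → P) → S) → Q) → P) → S): 0.4 ≤ 0.64, so result = 1
not P: Gödel ¬ of 0.4 = 0 (operand ≠ 0)
(((((((((S → Q) → Q) → S) → P) → S) → Q) → P) → S) → not P): 1 > 0, so result = 0
((((((((((S → Q) → Q) → S) → P) → S) → Q) → P) → S) → not P) → Q): 0 ≤ 0.85, so result = 1
(((((((((((S → Q) → Q) → S) → P) → S) → Q) → P) → S) → not P) → Q) → Q): 1 > 0.85, so result = 0.85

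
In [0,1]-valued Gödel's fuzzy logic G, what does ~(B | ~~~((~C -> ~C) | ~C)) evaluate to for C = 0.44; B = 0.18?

~C: Gödel ¬ of 0.44 = 0 (operand ≠ 0)
~C: Gödel ¬ of 0.44 = 0 (operand ≠ 0)
(~C -> ~C): 0 ≤ 0, so result = 1
~C: Gödel ¬ of 0.44 = 0 (operand ≠ 0)
((~C -> ~C) | ~C) = max(1, 0) = 1
~((~C -> ~C) | ~C): Gödel ¬ of 1 = 0 (operand ≠ 0)
~~((~C -> ~C) | ~C): Gödel ¬ of 0 = 1 (operand is 0)
~~~((~C -> ~C) | ~C): Gödel ¬ of 1 = 0 (operand ≠ 0)
(B | ~~~((~C -> ~C) | ~C)) = max(0.18, 0) = 0.18
~(B | ~~~((~C -> ~C) | ~C)): Gödel ¬ of 0.18 = 0 (operand ≠ 0)

0.00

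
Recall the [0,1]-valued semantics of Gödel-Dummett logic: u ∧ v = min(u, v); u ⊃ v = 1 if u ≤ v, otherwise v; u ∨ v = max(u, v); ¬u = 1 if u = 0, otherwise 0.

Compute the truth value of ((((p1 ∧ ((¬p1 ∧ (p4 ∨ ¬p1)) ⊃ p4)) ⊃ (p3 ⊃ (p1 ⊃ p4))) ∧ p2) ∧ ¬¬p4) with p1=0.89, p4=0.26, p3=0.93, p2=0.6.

¬p1: Gödel ¬ of 0.89 = 0 (operand ≠ 0)
¬p1: Gödel ¬ of 0.89 = 0 (operand ≠ 0)
(p4 ∨ ¬p1) = max(0.26, 0) = 0.26
(¬p1 ∧ (p4 ∨ ¬p1)) = min(0, 0.26) = 0
((¬p1 ∧ (p4 ∨ ¬p1)) ⊃ p4): 0 ≤ 0.26, so result = 1
(p1 ∧ ((¬p1 ∧ (p4 ∨ ¬p1)) ⊃ p4)) = min(0.89, 1) = 0.89
(p1 ⊃ p4): 0.89 > 0.26, so result = 0.26
(p3 ⊃ (p1 ⊃ p4)): 0.93 > 0.26, so result = 0.26
((p1 ∧ ((¬p1 ∧ (p4 ∨ ¬p1)) ⊃ p4)) ⊃ (p3 ⊃ (p1 ⊃ p4))): 0.89 > 0.26, so result = 0.26
(((p1 ∧ ((¬p1 ∧ (p4 ∨ ¬p1)) ⊃ p4)) ⊃ (p3 ⊃ (p1 ⊃ p4))) ∧ p2) = min(0.26, 0.6) = 0.26
¬p4: Gödel ¬ of 0.26 = 0 (operand ≠ 0)
¬¬p4: Gödel ¬ of 0 = 1 (operand is 0)
((((p1 ∧ ((¬p1 ∧ (p4 ∨ ¬p1)) ⊃ p4)) ⊃ (p3 ⊃ (p1 ⊃ p4))) ∧ p2) ∧ ¬¬p4) = min(0.26, 1) = 0.26

0.26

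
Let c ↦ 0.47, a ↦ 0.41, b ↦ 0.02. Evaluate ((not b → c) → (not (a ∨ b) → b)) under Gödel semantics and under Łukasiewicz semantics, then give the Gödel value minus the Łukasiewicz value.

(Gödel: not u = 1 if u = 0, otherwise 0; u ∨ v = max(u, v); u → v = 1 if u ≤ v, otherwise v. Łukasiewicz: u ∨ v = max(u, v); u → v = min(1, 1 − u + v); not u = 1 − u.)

Gödel evaluation:
  not b: Gödel ¬ of 0.02 = 0 (operand ≠ 0)
  (not b → c): 0 ≤ 0.47, so result = 1
  (a ∨ b) = max(0.41, 0.02) = 0.41
  not (a ∨ b): Gödel ¬ of 0.41 = 0 (operand ≠ 0)
  (not (a ∨ b) → b): 0 ≤ 0.02, so result = 1
  ((not b → c) → (not (a ∨ b) → b)): 1 ≤ 1, so result = 1
  Gödel value = 1
Łukasiewicz evaluation:
  not b: Łukasiewicz ¬ gives 1 − 0.02 = 0.98
  (not b → c): min(1, 1 − 0.98 + 0.47) = 0.49
  (a ∨ b) = max(0.41, 0.02) = 0.41
  not (a ∨ b): Łukasiewicz ¬ gives 1 − 0.41 = 0.59
  (not (a ∨ b) → b): min(1, 1 − 0.59 + 0.02) = 0.43
  ((not b → c) → (not (a ∨ b) → b)): min(1, 1 − 0.49 + 0.43) = 0.94
  Łukasiewicz value = 0.94
Difference: 1 − 0.94 = 0.06

0.06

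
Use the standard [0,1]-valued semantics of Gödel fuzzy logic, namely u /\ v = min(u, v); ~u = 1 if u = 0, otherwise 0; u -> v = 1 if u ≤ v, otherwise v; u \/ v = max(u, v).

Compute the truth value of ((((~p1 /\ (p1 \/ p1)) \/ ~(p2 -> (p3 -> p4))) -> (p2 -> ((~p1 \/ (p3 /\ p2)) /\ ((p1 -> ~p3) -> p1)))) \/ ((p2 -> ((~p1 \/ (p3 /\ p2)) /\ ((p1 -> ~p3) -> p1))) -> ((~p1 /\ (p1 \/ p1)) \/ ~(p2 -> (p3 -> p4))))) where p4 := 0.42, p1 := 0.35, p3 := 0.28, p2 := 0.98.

1.00

~p1: Gödel ¬ of 0.35 = 0 (operand ≠ 0)
(p1 \/ p1) = max(0.35, 0.35) = 0.35
(~p1 /\ (p1 \/ p1)) = min(0, 0.35) = 0
(p3 -> p4): 0.28 ≤ 0.42, so result = 1
(p2 -> (p3 -> p4)): 0.98 ≤ 1, so result = 1
~(p2 -> (p3 -> p4)): Gödel ¬ of 1 = 0 (operand ≠ 0)
((~p1 /\ (p1 \/ p1)) \/ ~(p2 -> (p3 -> p4))) = max(0, 0) = 0
~p1: Gödel ¬ of 0.35 = 0 (operand ≠ 0)
(p3 /\ p2) = min(0.28, 0.98) = 0.28
(~p1 \/ (p3 /\ p2)) = max(0, 0.28) = 0.28
~p3: Gödel ¬ of 0.28 = 0 (operand ≠ 0)
(p1 -> ~p3): 0.35 > 0, so result = 0
((p1 -> ~p3) -> p1): 0 ≤ 0.35, so result = 1
((~p1 \/ (p3 /\ p2)) /\ ((p1 -> ~p3) -> p1)) = min(0.28, 1) = 0.28
(p2 -> ((~p1 \/ (p3 /\ p2)) /\ ((p1 -> ~p3) -> p1))): 0.98 > 0.28, so result = 0.28
(((~p1 /\ (p1 \/ p1)) \/ ~(p2 -> (p3 -> p4))) -> (p2 -> ((~p1 \/ (p3 /\ p2)) /\ ((p1 -> ~p3) -> p1)))): 0 ≤ 0.28, so result = 1
~p1: Gödel ¬ of 0.35 = 0 (operand ≠ 0)
(p3 /\ p2) = min(0.28, 0.98) = 0.28
(~p1 \/ (p3 /\ p2)) = max(0, 0.28) = 0.28
~p3: Gödel ¬ of 0.28 = 0 (operand ≠ 0)
(p1 -> ~p3): 0.35 > 0, so result = 0
((p1 -> ~p3) -> p1): 0 ≤ 0.35, so result = 1
((~p1 \/ (p3 /\ p2)) /\ ((p1 -> ~p3) -> p1)) = min(0.28, 1) = 0.28
(p2 -> ((~p1 \/ (p3 /\ p2)) /\ ((p1 -> ~p3) -> p1))): 0.98 > 0.28, so result = 0.28
~p1: Gödel ¬ of 0.35 = 0 (operand ≠ 0)
(p1 \/ p1) = max(0.35, 0.35) = 0.35
(~p1 /\ (p1 \/ p1)) = min(0, 0.35) = 0
(p3 -> p4): 0.28 ≤ 0.42, so result = 1
(p2 -> (p3 -> p4)): 0.98 ≤ 1, so result = 1
~(p2 -> (p3 -> p4)): Gödel ¬ of 1 = 0 (operand ≠ 0)
((~p1 /\ (p1 \/ p1)) \/ ~(p2 -> (p3 -> p4))) = max(0, 0) = 0
((p2 -> ((~p1 \/ (p3 /\ p2)) /\ ((p1 -> ~p3) -> p1))) -> ((~p1 /\ (p1 \/ p1)) \/ ~(p2 -> (p3 -> p4)))): 0.28 > 0, so result = 0
((((~p1 /\ (p1 \/ p1)) \/ ~(p2 -> (p3 -> p4))) -> (p2 -> ((~p1 \/ (p3 /\ p2)) /\ ((p1 -> ~p3) -> p1)))) \/ ((p2 -> ((~p1 \/ (p3 /\ p2)) /\ ((p1 -> ~p3) -> p1))) -> ((~p1 /\ (p1 \/ p1)) \/ ~(p2 -> (p3 -> p4))))) = max(1, 0) = 1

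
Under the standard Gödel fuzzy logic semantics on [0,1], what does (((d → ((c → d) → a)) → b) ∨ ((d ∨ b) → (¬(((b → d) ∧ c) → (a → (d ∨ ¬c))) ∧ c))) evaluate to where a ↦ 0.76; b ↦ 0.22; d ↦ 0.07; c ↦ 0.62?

0.22

(c → d): 0.62 > 0.07, so result = 0.07
((c → d) → a): 0.07 ≤ 0.76, so result = 1
(d → ((c → d) → a)): 0.07 ≤ 1, so result = 1
((d → ((c → d) → a)) → b): 1 > 0.22, so result = 0.22
(d ∨ b) = max(0.07, 0.22) = 0.22
(b → d): 0.22 > 0.07, so result = 0.07
((b → d) ∧ c) = min(0.07, 0.62) = 0.07
¬c: Gödel ¬ of 0.62 = 0 (operand ≠ 0)
(d ∨ ¬c) = max(0.07, 0) = 0.07
(a → (d ∨ ¬c)): 0.76 > 0.07, so result = 0.07
(((b → d) ∧ c) → (a → (d ∨ ¬c))): 0.07 ≤ 0.07, so result = 1
¬(((b → d) ∧ c) → (a → (d ∨ ¬c))): Gödel ¬ of 1 = 0 (operand ≠ 0)
(¬(((b → d) ∧ c) → (a → (d ∨ ¬c))) ∧ c) = min(0, 0.62) = 0
((d ∨ b) → (¬(((b → d) ∧ c) → (a → (d ∨ ¬c))) ∧ c)): 0.22 > 0, so result = 0
(((d → ((c → d) → a)) → b) ∨ ((d ∨ b) → (¬(((b → d) ∧ c) → (a → (d ∨ ¬c))) ∧ c))) = max(0.22, 0) = 0.22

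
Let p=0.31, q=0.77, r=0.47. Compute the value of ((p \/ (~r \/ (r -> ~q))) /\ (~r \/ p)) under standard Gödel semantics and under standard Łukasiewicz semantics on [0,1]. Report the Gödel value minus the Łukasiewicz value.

Gödel evaluation:
  ~r: Gödel ¬ of 0.47 = 0 (operand ≠ 0)
  ~q: Gödel ¬ of 0.77 = 0 (operand ≠ 0)
  (r -> ~q): 0.47 > 0, so result = 0
  (~r \/ (r -> ~q)) = max(0, 0) = 0
  (p \/ (~r \/ (r -> ~q))) = max(0.31, 0) = 0.31
  ~r: Gödel ¬ of 0.47 = 0 (operand ≠ 0)
  (~r \/ p) = max(0, 0.31) = 0.31
  ((p \/ (~r \/ (r -> ~q))) /\ (~r \/ p)) = min(0.31, 0.31) = 0.31
  Gödel value = 0.31
Łukasiewicz evaluation:
  ~r: Łukasiewicz ¬ gives 1 − 0.47 = 0.53
  ~q: Łukasiewicz ¬ gives 1 − 0.77 = 0.23
  (r -> ~q): min(1, 1 − 0.47 + 0.23) = 0.76
  (~r \/ (r -> ~q)) = max(0.53, 0.76) = 0.76
  (p \/ (~r \/ (r -> ~q))) = max(0.31, 0.76) = 0.76
  ~r: Łukasiewicz ¬ gives 1 − 0.47 = 0.53
  (~r \/ p) = max(0.53, 0.31) = 0.53
  ((p \/ (~r \/ (r -> ~q))) /\ (~r \/ p)) = min(0.76, 0.53) = 0.53
  Łukasiewicz value = 0.53
Difference: 0.31 − 0.53 = -0.22

-0.22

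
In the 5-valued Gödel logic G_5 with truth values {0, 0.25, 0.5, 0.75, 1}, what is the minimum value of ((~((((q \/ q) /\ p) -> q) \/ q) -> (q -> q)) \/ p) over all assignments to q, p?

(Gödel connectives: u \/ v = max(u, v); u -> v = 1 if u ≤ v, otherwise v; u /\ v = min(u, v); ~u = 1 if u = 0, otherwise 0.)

Every assignment gives 1. For instance at q = 0, p = 0:
  (q \/ q) = max(0, 0) = 0
  ((q \/ q) /\ p) = min(0, 0) = 0
  (((q \/ q) /\ p) -> q): 0 ≤ 0, so result = 1
  ((((q \/ q) /\ p) -> q) \/ q) = max(1, 0) = 1
  ~((((q \/ q) /\ p) -> q) \/ q): Gödel ¬ of 1 = 0 (operand ≠ 0)
  (q -> q): 0 ≤ 0, so result = 1
  (~((((q \/ q) /\ p) -> q) \/ q) -> (q -> q)): 0 ≤ 1, so result = 1
  ((~((((q \/ q) /\ p) -> q) \/ q) -> (q -> q)) \/ p) = max(1, 0) = 1
All 25 assignments give value 1 — the formula is a G_5-tautology.

1.00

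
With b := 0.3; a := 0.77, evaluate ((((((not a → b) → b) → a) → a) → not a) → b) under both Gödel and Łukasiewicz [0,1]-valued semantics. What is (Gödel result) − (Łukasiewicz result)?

Gödel evaluation:
  not a: Gödel ¬ of 0.77 = 0 (operand ≠ 0)
  (not a → b): 0 ≤ 0.3, so result = 1
  ((not a → b) → b): 1 > 0.3, so result = 0.3
  (((not a → b) → b) → a): 0.3 ≤ 0.77, so result = 1
  ((((not a → b) → b) → a) → a): 1 > 0.77, so result = 0.77
  not a: Gödel ¬ of 0.77 = 0 (operand ≠ 0)
  (((((not a → b) → b) → a) → a) → not a): 0.77 > 0, so result = 0
  ((((((not a → b) → b) → a) → a) → not a) → b): 0 ≤ 0.3, so result = 1
  Gödel value = 1
Łukasiewicz evaluation:
  not a: Łukasiewicz ¬ gives 1 − 0.77 = 0.23
  (not a → b): min(1, 1 − 0.23 + 0.3) = 1
  ((not a → b) → b): min(1, 1 − 1 + 0.3) = 0.3
  (((not a → b) → b) → a): min(1, 1 − 0.3 + 0.77) = 1
  ((((not a → b) → b) → a) → a): min(1, 1 − 1 + 0.77) = 0.77
  not a: Łukasiewicz ¬ gives 1 − 0.77 = 0.23
  (((((not a → b) → b) → a) → a) → not a): min(1, 1 − 0.77 + 0.23) = 0.46
  ((((((not a → b) → b) → a) → a) → not a) → b): min(1, 1 − 0.46 + 0.3) = 0.84
  Łukasiewicz value = 0.84
Difference: 1 − 0.84 = 0.16

0.16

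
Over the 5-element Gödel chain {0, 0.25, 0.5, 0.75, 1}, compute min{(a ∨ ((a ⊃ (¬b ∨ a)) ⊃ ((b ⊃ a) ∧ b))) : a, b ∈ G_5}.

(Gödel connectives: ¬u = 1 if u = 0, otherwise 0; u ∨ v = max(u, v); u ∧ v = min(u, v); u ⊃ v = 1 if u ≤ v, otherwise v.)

0.00

The minimum is attained at a = 0, b = 0:
  ¬b: Gödel ¬ of 0 = 1 (operand is 0)
  (¬b ∨ a) = max(1, 0) = 1
  (a ⊃ (¬b ∨ a)): 0 ≤ 1, so result = 1
  (b ⊃ a): 0 ≤ 0, so result = 1
  ((b ⊃ a) ∧ b) = min(1, 0) = 0
  ((a ⊃ (¬b ∨ a)) ⊃ ((b ⊃ a) ∧ b)): 1 > 0, so result = 0
  (a ∨ ((a ⊃ (¬b ∨ a)) ⊃ ((b ⊃ a) ∧ b))) = max(0, 0) = 0
Checking all 25 assignments confirms none give a value below 0.00.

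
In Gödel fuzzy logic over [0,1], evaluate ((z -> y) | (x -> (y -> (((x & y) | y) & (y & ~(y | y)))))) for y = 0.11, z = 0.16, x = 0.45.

(z -> y): 0.16 > 0.11, so result = 0.11
(x & y) = min(0.45, 0.11) = 0.11
((x & y) | y) = max(0.11, 0.11) = 0.11
(y | y) = max(0.11, 0.11) = 0.11
~(y | y): Gödel ¬ of 0.11 = 0 (operand ≠ 0)
(y & ~(y | y)) = min(0.11, 0) = 0
(((x & y) | y) & (y & ~(y | y))) = min(0.11, 0) = 0
(y -> (((x & y) | y) & (y & ~(y | y)))): 0.11 > 0, so result = 0
(x -> (y -> (((x & y) | y) & (y & ~(y | y))))): 0.45 > 0, so result = 0
((z -> y) | (x -> (y -> (((x & y) | y) & (y & ~(y | y)))))) = max(0.11, 0) = 0.11

0.11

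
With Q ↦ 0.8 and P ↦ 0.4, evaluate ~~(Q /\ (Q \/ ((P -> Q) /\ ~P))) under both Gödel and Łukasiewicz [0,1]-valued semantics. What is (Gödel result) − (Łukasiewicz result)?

0.20

Gödel evaluation:
  (P -> Q): 0.4 ≤ 0.8, so result = 1
  ~P: Gödel ¬ of 0.4 = 0 (operand ≠ 0)
  ((P -> Q) /\ ~P) = min(1, 0) = 0
  (Q \/ ((P -> Q) /\ ~P)) = max(0.8, 0) = 0.8
  (Q /\ (Q \/ ((P -> Q) /\ ~P))) = min(0.8, 0.8) = 0.8
  ~(Q /\ (Q \/ ((P -> Q) /\ ~P))): Gödel ¬ of 0.8 = 0 (operand ≠ 0)
  ~~(Q /\ (Q \/ ((P -> Q) /\ ~P))): Gödel ¬ of 0 = 1 (operand is 0)
  Gödel value = 1
Łukasiewicz evaluation:
  (P -> Q): min(1, 1 − 0.4 + 0.8) = 1
  ~P: Łukasiewicz ¬ gives 1 − 0.4 = 0.6
  ((P -> Q) /\ ~P) = min(1, 0.6) = 0.6
  (Q \/ ((P -> Q) /\ ~P)) = max(0.8, 0.6) = 0.8
  (Q /\ (Q \/ ((P -> Q) /\ ~P))) = min(0.8, 0.8) = 0.8
  ~(Q /\ (Q \/ ((P -> Q) /\ ~P))): Łukasiewicz ¬ gives 1 − 0.8 = 0.2
  ~~(Q /\ (Q \/ ((P -> Q) /\ ~P))): Łukasiewicz ¬ gives 1 − 0.2 = 0.8
  Łukasiewicz value = 0.8
Difference: 1 − 0.8 = 0.20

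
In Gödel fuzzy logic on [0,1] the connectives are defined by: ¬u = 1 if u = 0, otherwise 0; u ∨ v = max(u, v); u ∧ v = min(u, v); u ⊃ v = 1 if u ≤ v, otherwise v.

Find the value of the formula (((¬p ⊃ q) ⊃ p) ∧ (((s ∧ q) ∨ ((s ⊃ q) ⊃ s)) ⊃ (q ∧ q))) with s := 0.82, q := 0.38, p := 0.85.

0.38

¬p: Gödel ¬ of 0.85 = 0 (operand ≠ 0)
(¬p ⊃ q): 0 ≤ 0.38, so result = 1
((¬p ⊃ q) ⊃ p): 1 > 0.85, so result = 0.85
(s ∧ q) = min(0.82, 0.38) = 0.38
(s ⊃ q): 0.82 > 0.38, so result = 0.38
((s ⊃ q) ⊃ s): 0.38 ≤ 0.82, so result = 1
((s ∧ q) ∨ ((s ⊃ q) ⊃ s)) = max(0.38, 1) = 1
(q ∧ q) = min(0.38, 0.38) = 0.38
(((s ∧ q) ∨ ((s ⊃ q) ⊃ s)) ⊃ (q ∧ q)): 1 > 0.38, so result = 0.38
(((¬p ⊃ q) ⊃ p) ∧ (((s ∧ q) ∨ ((s ⊃ q) ⊃ s)) ⊃ (q ∧ q))) = min(0.85, 0.38) = 0.38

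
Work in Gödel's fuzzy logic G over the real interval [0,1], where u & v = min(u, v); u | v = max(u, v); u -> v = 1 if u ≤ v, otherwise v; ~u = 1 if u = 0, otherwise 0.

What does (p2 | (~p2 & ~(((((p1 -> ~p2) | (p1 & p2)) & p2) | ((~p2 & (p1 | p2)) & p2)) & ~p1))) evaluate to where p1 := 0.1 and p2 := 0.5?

0.50

~p2: Gödel ¬ of 0.5 = 0 (operand ≠ 0)
~p2: Gödel ¬ of 0.5 = 0 (operand ≠ 0)
(p1 -> ~p2): 0.1 > 0, so result = 0
(p1 & p2) = min(0.1, 0.5) = 0.1
((p1 -> ~p2) | (p1 & p2)) = max(0, 0.1) = 0.1
(((p1 -> ~p2) | (p1 & p2)) & p2) = min(0.1, 0.5) = 0.1
~p2: Gödel ¬ of 0.5 = 0 (operand ≠ 0)
(p1 | p2) = max(0.1, 0.5) = 0.5
(~p2 & (p1 | p2)) = min(0, 0.5) = 0
((~p2 & (p1 | p2)) & p2) = min(0, 0.5) = 0
((((p1 -> ~p2) | (p1 & p2)) & p2) | ((~p2 & (p1 | p2)) & p2)) = max(0.1, 0) = 0.1
~p1: Gödel ¬ of 0.1 = 0 (operand ≠ 0)
(((((p1 -> ~p2) | (p1 & p2)) & p2) | ((~p2 & (p1 | p2)) & p2)) & ~p1) = min(0.1, 0) = 0
~(((((p1 -> ~p2) | (p1 & p2)) & p2) | ((~p2 & (p1 | p2)) & p2)) & ~p1): Gödel ¬ of 0 = 1 (operand is 0)
(~p2 & ~(((((p1 -> ~p2) | (p1 & p2)) & p2) | ((~p2 & (p1 | p2)) & p2)) & ~p1)) = min(0, 1) = 0
(p2 | (~p2 & ~(((((p1 -> ~p2) | (p1 & p2)) & p2) | ((~p2 & (p1 | p2)) & p2)) & ~p1))) = max(0.5, 0) = 0.5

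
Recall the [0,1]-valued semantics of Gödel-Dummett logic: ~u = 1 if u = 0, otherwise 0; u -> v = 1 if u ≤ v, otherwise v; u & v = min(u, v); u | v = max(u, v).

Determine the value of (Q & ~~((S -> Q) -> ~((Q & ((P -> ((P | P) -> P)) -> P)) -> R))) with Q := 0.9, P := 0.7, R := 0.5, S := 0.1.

(S -> Q): 0.1 ≤ 0.9, so result = 1
(P | P) = max(0.7, 0.7) = 0.7
((P | P) -> P): 0.7 ≤ 0.7, so result = 1
(P -> ((P | P) -> P)): 0.7 ≤ 1, so result = 1
((P -> ((P | P) -> P)) -> P): 1 > 0.7, so result = 0.7
(Q & ((P -> ((P | P) -> P)) -> P)) = min(0.9, 0.7) = 0.7
((Q & ((P -> ((P | P) -> P)) -> P)) -> R): 0.7 > 0.5, so result = 0.5
~((Q & ((P -> ((P | P) -> P)) -> P)) -> R): Gödel ¬ of 0.5 = 0 (operand ≠ 0)
((S -> Q) -> ~((Q & ((P -> ((P | P) -> P)) -> P)) -> R)): 1 > 0, so result = 0
~((S -> Q) -> ~((Q & ((P -> ((P | P) -> P)) -> P)) -> R)): Gödel ¬ of 0 = 1 (operand is 0)
~~((S -> Q) -> ~((Q & ((P -> ((P | P) -> P)) -> P)) -> R)): Gödel ¬ of 1 = 0 (operand ≠ 0)
(Q & ~~((S -> Q) -> ~((Q & ((P -> ((P | P) -> P)) -> P)) -> R))) = min(0.9, 0) = 0

0.00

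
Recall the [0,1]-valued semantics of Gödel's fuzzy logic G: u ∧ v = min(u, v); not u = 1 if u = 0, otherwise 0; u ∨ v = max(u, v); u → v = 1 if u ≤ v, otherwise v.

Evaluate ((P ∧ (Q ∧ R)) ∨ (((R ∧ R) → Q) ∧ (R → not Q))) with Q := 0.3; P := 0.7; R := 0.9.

(Q ∧ R) = min(0.3, 0.9) = 0.3
(P ∧ (Q ∧ R)) = min(0.7, 0.3) = 0.3
(R ∧ R) = min(0.9, 0.9) = 0.9
((R ∧ R) → Q): 0.9 > 0.3, so result = 0.3
not Q: Gödel ¬ of 0.3 = 0 (operand ≠ 0)
(R → not Q): 0.9 > 0, so result = 0
(((R ∧ R) → Q) ∧ (R → not Q)) = min(0.3, 0) = 0
((P ∧ (Q ∧ R)) ∨ (((R ∧ R) → Q) ∧ (R → not Q))) = max(0.3, 0) = 0.3

0.30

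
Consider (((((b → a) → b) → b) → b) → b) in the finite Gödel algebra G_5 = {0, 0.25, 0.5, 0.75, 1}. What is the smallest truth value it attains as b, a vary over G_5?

0.25

The minimum is attained at b = 0.25, a = 0:
  (b → a): 0.25 > 0, so result = 0
  ((b → a) → b): 0 ≤ 0.25, so result = 1
  (((b → a) → b) → b): 1 > 0.25, so result = 0.25
  ((((b → a) → b) → b) → b): 0.25 ≤ 0.25, so result = 1
  (((((b → a) → b) → b) → b) → b): 1 > 0.25, so result = 0.25
Checking all 25 assignments confirms none give a value below 0.25.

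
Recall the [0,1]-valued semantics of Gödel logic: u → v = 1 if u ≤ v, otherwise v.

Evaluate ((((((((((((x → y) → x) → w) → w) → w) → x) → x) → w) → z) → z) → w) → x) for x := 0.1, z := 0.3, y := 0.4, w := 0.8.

(x → y): 0.1 ≤ 0.4, so result = 1
((x → y) → x): 1 > 0.1, so result = 0.1
(((x → y) → x) → w): 0.1 ≤ 0.8, so result = 1
((((x → y) → x) → w) → w): 1 > 0.8, so result = 0.8
(((((x → y) → x) → w) → w) → w): 0.8 ≤ 0.8, so result = 1
((((((x → y) → x) → w) → w) → w) → x): 1 > 0.1, so result = 0.1
(((((((x → y) → x) → w) → w) → w) → x) → x): 0.1 ≤ 0.1, so result = 1
((((((((x → y) → x) → w) → w) → w) → x) → x) → w): 1 > 0.8, so result = 0.8
(((((((((x → y) → x) → w) → w) → w) → x) → x) → w) → z): 0.8 > 0.3, so result = 0.3
((((((((((x → y) → x) → w) → w) → w) → x) → x) → w) → z) → z): 0.3 ≤ 0.3, so result = 1
(((((((((((x → y) → x) → w) → w) → w) → x) → x) → w) → z) → z) → w): 1 > 0.8, so result = 0.8
((((((((((((x → y) → x) → w) → w) → w) → x) → x) → w) → z) → z) → w) → x): 0.8 > 0.1, so result = 0.1

0.10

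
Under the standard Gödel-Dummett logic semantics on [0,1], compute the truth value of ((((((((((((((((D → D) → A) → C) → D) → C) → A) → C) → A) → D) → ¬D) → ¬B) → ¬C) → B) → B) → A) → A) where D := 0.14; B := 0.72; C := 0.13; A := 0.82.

0.82

(D → D): 0.14 ≤ 0.14, so result = 1
((D → D) → A): 1 > 0.82, so result = 0.82
(((D → D) → A) → C): 0.82 > 0.13, so result = 0.13
((((D → D) → A) → C) → D): 0.13 ≤ 0.14, so result = 1
(((((D → D) → A) → C) → D) → C): 1 > 0.13, so result = 0.13
((((((D → D) → A) → C) → D) → C) → A): 0.13 ≤ 0.82, so result = 1
(((((((D → D) → A) → C) → D) → C) → A) → C): 1 > 0.13, so result = 0.13
((((((((D → D) → A) → C) → D) → C) → A) → C) → A): 0.13 ≤ 0.82, so result = 1
(((((((((D → D) → A) → C) → D) → C) → A) → C) → A) → D): 1 > 0.14, so result = 0.14
¬D: Gödel ¬ of 0.14 = 0 (operand ≠ 0)
((((((((((D → D) → A) → C) → D) → C) → A) → C) → A) → D) → ¬D): 0.14 > 0, so result = 0
¬B: Gödel ¬ of 0.72 = 0 (operand ≠ 0)
(((((((((((D → D) → A) → C) → D) → C) → A) → C) → A) → D) → ¬D) → ¬B): 0 ≤ 0, so result = 1
¬C: Gödel ¬ of 0.13 = 0 (operand ≠ 0)
((((((((((((D → D) → A) → C) → D) → C) → A) → C) → A) → D) → ¬D) → ¬B) → ¬C): 1 > 0, so result = 0
(((((((((((((D → D) → A) → C) → D) → C) → A) → C) → A) → D) → ¬D) → ¬B) → ¬C) → B): 0 ≤ 0.72, so result = 1
((((((((((((((D → D) → A) → C) → D) → C) → A) → C) → A) → D) → ¬D) → ¬B) → ¬C) → B) → B): 1 > 0.72, so result = 0.72
(((((((((((((((D → D) → A) → C) → D) → C) → A) → C) → A) → D) → ¬D) → ¬B) → ¬C) → B) → B) → A): 0.72 ≤ 0.82, so result = 1
((((((((((((((((D → D) → A) → C) → D) → C) → A) → C) → A) → D) → ¬D) → ¬B) → ¬C) → B) → B) → A) → A): 1 > 0.82, so result = 0.82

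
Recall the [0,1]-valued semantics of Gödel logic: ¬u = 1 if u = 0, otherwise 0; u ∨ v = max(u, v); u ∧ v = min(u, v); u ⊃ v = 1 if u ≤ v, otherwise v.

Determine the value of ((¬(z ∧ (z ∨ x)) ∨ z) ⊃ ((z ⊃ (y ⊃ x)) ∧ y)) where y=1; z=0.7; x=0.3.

0.30

(z ∨ x) = max(0.7, 0.3) = 0.7
(z ∧ (z ∨ x)) = min(0.7, 0.7) = 0.7
¬(z ∧ (z ∨ x)): Gödel ¬ of 0.7 = 0 (operand ≠ 0)
(¬(z ∧ (z ∨ x)) ∨ z) = max(0, 0.7) = 0.7
(y ⊃ x): 1 > 0.3, so result = 0.3
(z ⊃ (y ⊃ x)): 0.7 > 0.3, so result = 0.3
((z ⊃ (y ⊃ x)) ∧ y) = min(0.3, 1) = 0.3
((¬(z ∧ (z ∨ x)) ∨ z) ⊃ ((z ⊃ (y ⊃ x)) ∧ y)): 0.7 > 0.3, so result = 0.3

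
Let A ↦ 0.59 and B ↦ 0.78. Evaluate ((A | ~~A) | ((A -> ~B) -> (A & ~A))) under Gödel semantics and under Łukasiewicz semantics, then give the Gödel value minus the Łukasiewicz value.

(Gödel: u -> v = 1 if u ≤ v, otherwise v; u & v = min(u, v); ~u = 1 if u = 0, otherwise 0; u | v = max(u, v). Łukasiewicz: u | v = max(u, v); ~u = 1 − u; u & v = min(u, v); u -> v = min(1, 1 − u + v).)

0.22

Gödel evaluation:
  ~A: Gödel ¬ of 0.59 = 0 (operand ≠ 0)
  ~~A: Gödel ¬ of 0 = 1 (operand is 0)
  (A | ~~A) = max(0.59, 1) = 1
  ~B: Gödel ¬ of 0.78 = 0 (operand ≠ 0)
  (A -> ~B): 0.59 > 0, so result = 0
  ~A: Gödel ¬ of 0.59 = 0 (operand ≠ 0)
  (A & ~A) = min(0.59, 0) = 0
  ((A -> ~B) -> (A & ~A)): 0 ≤ 0, so result = 1
  ((A | ~~A) | ((A -> ~B) -> (A & ~A))) = max(1, 1) = 1
  Gödel value = 1
Łukasiewicz evaluation:
  ~A: Łukasiewicz ¬ gives 1 − 0.59 = 0.41
  ~~A: Łukasiewicz ¬ gives 1 − 0.41 = 0.59
  (A | ~~A) = max(0.59, 0.59) = 0.59
  ~B: Łukasiewicz ¬ gives 1 − 0.78 = 0.22
  (A -> ~B): min(1, 1 − 0.59 + 0.22) = 0.63
  ~A: Łukasiewicz ¬ gives 1 − 0.59 = 0.41
  (A & ~A) = min(0.59, 0.41) = 0.41
  ((A -> ~B) -> (A & ~A)): min(1, 1 − 0.63 + 0.41) = 0.78
  ((A | ~~A) | ((A -> ~B) -> (A & ~A))) = max(0.59, 0.78) = 0.78
  Łukasiewicz value = 0.78
Difference: 1 − 0.78 = 0.22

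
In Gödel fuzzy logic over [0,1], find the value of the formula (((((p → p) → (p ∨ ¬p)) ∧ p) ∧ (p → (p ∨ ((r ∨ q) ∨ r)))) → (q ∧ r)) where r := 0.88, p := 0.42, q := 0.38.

(p → p): 0.42 ≤ 0.42, so result = 1
¬p: Gödel ¬ of 0.42 = 0 (operand ≠ 0)
(p ∨ ¬p) = max(0.42, 0) = 0.42
((p → p) → (p ∨ ¬p)): 1 > 0.42, so result = 0.42
(((p → p) → (p ∨ ¬p)) ∧ p) = min(0.42, 0.42) = 0.42
(r ∨ q) = max(0.88, 0.38) = 0.88
((r ∨ q) ∨ r) = max(0.88, 0.88) = 0.88
(p ∨ ((r ∨ q) ∨ r)) = max(0.42, 0.88) = 0.88
(p → (p ∨ ((r ∨ q) ∨ r))): 0.42 ≤ 0.88, so result = 1
((((p → p) → (p ∨ ¬p)) ∧ p) ∧ (p → (p ∨ ((r ∨ q) ∨ r)))) = min(0.42, 1) = 0.42
(q ∧ r) = min(0.38, 0.88) = 0.38
(((((p → p) → (p ∨ ¬p)) ∧ p) ∧ (p → (p ∨ ((r ∨ q) ∨ r)))) → (q ∧ r)): 0.42 > 0.38, so result = 0.38

0.38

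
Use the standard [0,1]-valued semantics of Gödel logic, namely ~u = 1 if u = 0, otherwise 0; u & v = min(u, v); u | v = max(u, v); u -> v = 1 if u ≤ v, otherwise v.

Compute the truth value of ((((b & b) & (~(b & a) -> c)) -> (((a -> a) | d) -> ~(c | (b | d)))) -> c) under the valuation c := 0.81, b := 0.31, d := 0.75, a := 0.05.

(b & b) = min(0.31, 0.31) = 0.31
(b & a) = min(0.31, 0.05) = 0.05
~(b & a): Gödel ¬ of 0.05 = 0 (operand ≠ 0)
(~(b & a) -> c): 0 ≤ 0.81, so result = 1
((b & b) & (~(b & a) -> c)) = min(0.31, 1) = 0.31
(a -> a): 0.05 ≤ 0.05, so result = 1
((a -> a) | d) = max(1, 0.75) = 1
(b | d) = max(0.31, 0.75) = 0.75
(c | (b | d)) = max(0.81, 0.75) = 0.81
~(c | (b | d)): Gödel ¬ of 0.81 = 0 (operand ≠ 0)
(((a -> a) | d) -> ~(c | (b | d))): 1 > 0, so result = 0
(((b & b) & (~(b & a) -> c)) -> (((a -> a) | d) -> ~(c | (b | d)))): 0.31 > 0, so result = 0
((((b & b) & (~(b & a) -> c)) -> (((a -> a) | d) -> ~(c | (b | d)))) -> c): 0 ≤ 0.81, so result = 1

1.00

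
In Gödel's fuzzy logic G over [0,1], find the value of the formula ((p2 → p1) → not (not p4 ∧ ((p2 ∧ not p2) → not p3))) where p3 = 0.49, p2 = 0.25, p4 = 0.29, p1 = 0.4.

1.00

(p2 → p1): 0.25 ≤ 0.4, so result = 1
not p4: Gödel ¬ of 0.29 = 0 (operand ≠ 0)
not p2: Gödel ¬ of 0.25 = 0 (operand ≠ 0)
(p2 ∧ not p2) = min(0.25, 0) = 0
not p3: Gödel ¬ of 0.49 = 0 (operand ≠ 0)
((p2 ∧ not p2) → not p3): 0 ≤ 0, so result = 1
(not p4 ∧ ((p2 ∧ not p2) → not p3)) = min(0, 1) = 0
not (not p4 ∧ ((p2 ∧ not p2) → not p3)): Gödel ¬ of 0 = 1 (operand is 0)
((p2 → p1) → not (not p4 ∧ ((p2 ∧ not p2) → not p3))): 1 ≤ 1, so result = 1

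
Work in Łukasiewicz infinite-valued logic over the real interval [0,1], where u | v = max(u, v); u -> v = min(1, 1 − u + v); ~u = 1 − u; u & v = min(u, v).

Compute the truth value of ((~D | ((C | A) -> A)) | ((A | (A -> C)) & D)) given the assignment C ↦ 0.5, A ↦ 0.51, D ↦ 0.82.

1.00

~D: Łukasiewicz ¬ gives 1 − 0.82 = 0.18
(C | A) = max(0.5, 0.51) = 0.51
((C | A) -> A): min(1, 1 − 0.51 + 0.51) = 1
(~D | ((C | A) -> A)) = max(0.18, 1) = 1
(A -> C): min(1, 1 − 0.51 + 0.5) = 0.99
(A | (A -> C)) = max(0.51, 0.99) = 0.99
((A | (A -> C)) & D) = min(0.99, 0.82) = 0.82
((~D | ((C | A) -> A)) | ((A | (A -> C)) & D)) = max(1, 0.82) = 1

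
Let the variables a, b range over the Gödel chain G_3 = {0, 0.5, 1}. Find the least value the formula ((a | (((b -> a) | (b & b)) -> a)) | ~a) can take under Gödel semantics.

0.50

The minimum is attained at a = 0.5, b = 0:
  (b -> a): 0 ≤ 0.5, so result = 1
  (b & b) = min(0, 0) = 0
  ((b -> a) | (b & b)) = max(1, 0) = 1
  (((b -> a) | (b & b)) -> a): 1 > 0.5, so result = 0.5
  (a | (((b -> a) | (b & b)) -> a)) = max(0.5, 0.5) = 0.5
  ~a: Gödel ¬ of 0.5 = 0 (operand ≠ 0)
  ((a | (((b -> a) | (b & b)) -> a)) | ~a) = max(0.5, 0) = 0.5
Checking all 9 assignments confirms none give a value below 0.50.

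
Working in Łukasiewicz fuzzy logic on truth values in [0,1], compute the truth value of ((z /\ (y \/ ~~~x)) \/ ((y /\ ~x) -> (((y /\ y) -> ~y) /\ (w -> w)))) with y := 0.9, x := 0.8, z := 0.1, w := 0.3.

~x: Łukasiewicz ¬ gives 1 − 0.8 = 0.2
~~x: Łukasiewicz ¬ gives 1 − 0.2 = 0.8
~~~x: Łukasiewicz ¬ gives 1 − 0.8 = 0.2
(y \/ ~~~x) = max(0.9, 0.2) = 0.9
(z /\ (y \/ ~~~x)) = min(0.1, 0.9) = 0.1
~x: Łukasiewicz ¬ gives 1 − 0.8 = 0.2
(y /\ ~x) = min(0.9, 0.2) = 0.2
(y /\ y) = min(0.9, 0.9) = 0.9
~y: Łukasiewicz ¬ gives 1 − 0.9 = 0.1
((y /\ y) -> ~y): min(1, 1 − 0.9 + 0.1) = 0.2
(w -> w): min(1, 1 − 0.3 + 0.3) = 1
(((y /\ y) -> ~y) /\ (w -> w)) = min(0.2, 1) = 0.2
((y /\ ~x) -> (((y /\ y) -> ~y) /\ (w -> w))): min(1, 1 − 0.2 + 0.2) = 1
((z /\ (y \/ ~~~x)) \/ ((y /\ ~x) -> (((y /\ y) -> ~y) /\ (w -> w)))) = max(0.1, 1) = 1

1.00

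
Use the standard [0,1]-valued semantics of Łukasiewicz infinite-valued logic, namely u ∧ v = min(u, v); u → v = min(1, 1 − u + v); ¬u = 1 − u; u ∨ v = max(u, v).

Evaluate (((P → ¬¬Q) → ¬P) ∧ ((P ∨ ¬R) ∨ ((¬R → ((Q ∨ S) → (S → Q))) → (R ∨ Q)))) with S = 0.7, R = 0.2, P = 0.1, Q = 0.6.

¬Q: Łukasiewicz ¬ gives 1 − 0.6 = 0.4
¬¬Q: Łukasiewicz ¬ gives 1 − 0.4 = 0.6
(P → ¬¬Q): min(1, 1 − 0.1 + 0.6) = 1
¬P: Łukasiewicz ¬ gives 1 − 0.1 = 0.9
((P → ¬¬Q) → ¬P): min(1, 1 − 1 + 0.9) = 0.9
¬R: Łukasiewicz ¬ gives 1 − 0.2 = 0.8
(P ∨ ¬R) = max(0.1, 0.8) = 0.8
¬R: Łukasiewicz ¬ gives 1 − 0.2 = 0.8
(Q ∨ S) = max(0.6, 0.7) = 0.7
(S → Q): min(1, 1 − 0.7 + 0.6) = 0.9
((Q ∨ S) → (S → Q)): min(1, 1 − 0.7 + 0.9) = 1
(¬R → ((Q ∨ S) → (S → Q))): min(1, 1 − 0.8 + 1) = 1
(R ∨ Q) = max(0.2, 0.6) = 0.6
((¬R → ((Q ∨ S) → (S → Q))) → (R ∨ Q)): min(1, 1 − 1 + 0.6) = 0.6
((P ∨ ¬R) ∨ ((¬R → ((Q ∨ S) → (S → Q))) → (R ∨ Q))) = max(0.8, 0.6) = 0.8
(((P → ¬¬Q) → ¬P) ∧ ((P ∨ ¬R) ∨ ((¬R → ((Q ∨ S) → (S → Q))) → (R ∨ Q)))) = min(0.9, 0.8) = 0.8

0.80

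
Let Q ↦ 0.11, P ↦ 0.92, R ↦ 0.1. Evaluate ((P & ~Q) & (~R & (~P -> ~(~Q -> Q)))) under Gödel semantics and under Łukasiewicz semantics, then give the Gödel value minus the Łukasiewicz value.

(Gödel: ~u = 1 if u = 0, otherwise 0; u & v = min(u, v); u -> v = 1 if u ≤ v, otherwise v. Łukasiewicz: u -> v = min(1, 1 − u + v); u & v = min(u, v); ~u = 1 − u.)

-0.89

Gödel evaluation:
  ~Q: Gödel ¬ of 0.11 = 0 (operand ≠ 0)
  (P & ~Q) = min(0.92, 0) = 0
  ~R: Gödel ¬ of 0.1 = 0 (operand ≠ 0)
  ~P: Gödel ¬ of 0.92 = 0 (operand ≠ 0)
  ~Q: Gödel ¬ of 0.11 = 0 (operand ≠ 0)
  (~Q -> Q): 0 ≤ 0.11, so result = 1
  ~(~Q -> Q): Gödel ¬ of 1 = 0 (operand ≠ 0)
  (~P -> ~(~Q -> Q)): 0 ≤ 0, so result = 1
  (~R & (~P -> ~(~Q -> Q))) = min(0, 1) = 0
  ((P & ~Q) & (~R & (~P -> ~(~Q -> Q)))) = min(0, 0) = 0
  Gödel value = 0
Łukasiewicz evaluation:
  ~Q: Łukasiewicz ¬ gives 1 − 0.11 = 0.89
  (P & ~Q) = min(0.92, 0.89) = 0.89
  ~R: Łukasiewicz ¬ gives 1 − 0.1 = 0.9
  ~P: Łukasiewicz ¬ gives 1 − 0.92 = 0.08
  ~Q: Łukasiewicz ¬ gives 1 − 0.11 = 0.89
  (~Q -> Q): min(1, 1 − 0.89 + 0.11) = 0.22
  ~(~Q -> Q): Łukasiewicz ¬ gives 1 − 0.22 = 0.78
  (~P -> ~(~Q -> Q)): min(1, 1 − 0.08 + 0.78) = 1
  (~R & (~P -> ~(~Q -> Q))) = min(0.9, 1) = 0.9
  ((P & ~Q) & (~R & (~P -> ~(~Q -> Q)))) = min(0.89, 0.9) = 0.89
  Łukasiewicz value = 0.89
Difference: 0 − 0.89 = -0.89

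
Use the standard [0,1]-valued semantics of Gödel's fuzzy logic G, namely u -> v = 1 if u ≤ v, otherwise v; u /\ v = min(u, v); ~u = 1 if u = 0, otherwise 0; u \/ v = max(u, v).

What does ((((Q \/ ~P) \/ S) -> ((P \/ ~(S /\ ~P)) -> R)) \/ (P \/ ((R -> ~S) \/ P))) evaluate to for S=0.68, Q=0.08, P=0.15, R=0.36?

~P: Gödel ¬ of 0.15 = 0 (operand ≠ 0)
(Q \/ ~P) = max(0.08, 0) = 0.08
((Q \/ ~P) \/ S) = max(0.08, 0.68) = 0.68
~P: Gödel ¬ of 0.15 = 0 (operand ≠ 0)
(S /\ ~P) = min(0.68, 0) = 0
~(S /\ ~P): Gödel ¬ of 0 = 1 (operand is 0)
(P \/ ~(S /\ ~P)) = max(0.15, 1) = 1
((P \/ ~(S /\ ~P)) -> R): 1 > 0.36, so result = 0.36
(((Q \/ ~P) \/ S) -> ((P \/ ~(S /\ ~P)) -> R)): 0.68 > 0.36, so result = 0.36
~S: Gödel ¬ of 0.68 = 0 (operand ≠ 0)
(R -> ~S): 0.36 > 0, so result = 0
((R -> ~S) \/ P) = max(0, 0.15) = 0.15
(P \/ ((R -> ~S) \/ P)) = max(0.15, 0.15) = 0.15
((((Q \/ ~P) \/ S) -> ((P \/ ~(S /\ ~P)) -> R)) \/ (P \/ ((R -> ~S) \/ P))) = max(0.36, 0.15) = 0.36

0.36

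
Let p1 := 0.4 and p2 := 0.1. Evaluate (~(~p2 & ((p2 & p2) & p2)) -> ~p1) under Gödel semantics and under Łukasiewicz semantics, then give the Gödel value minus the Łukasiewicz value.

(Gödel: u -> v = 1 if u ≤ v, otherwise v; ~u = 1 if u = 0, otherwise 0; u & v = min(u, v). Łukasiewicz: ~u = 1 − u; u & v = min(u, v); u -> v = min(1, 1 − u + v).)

Gödel evaluation:
  ~p2: Gödel ¬ of 0.1 = 0 (operand ≠ 0)
  (p2 & p2) = min(0.1, 0.1) = 0.1
  ((p2 & p2) & p2) = min(0.1, 0.1) = 0.1
  (~p2 & ((p2 & p2) & p2)) = min(0, 0.1) = 0
  ~(~p2 & ((p2 & p2) & p2)): Gödel ¬ of 0 = 1 (operand is 0)
  ~p1: Gödel ¬ of 0.4 = 0 (operand ≠ 0)
  (~(~p2 & ((p2 & p2) & p2)) -> ~p1): 1 > 0, so result = 0
  Gödel value = 0
Łukasiewicz evaluation:
  ~p2: Łukasiewicz ¬ gives 1 − 0.1 = 0.9
  (p2 & p2) = min(0.1, 0.1) = 0.1
  ((p2 & p2) & p2) = min(0.1, 0.1) = 0.1
  (~p2 & ((p2 & p2) & p2)) = min(0.9, 0.1) = 0.1
  ~(~p2 & ((p2 & p2) & p2)): Łukasiewicz ¬ gives 1 − 0.1 = 0.9
  ~p1: Łukasiewicz ¬ gives 1 − 0.4 = 0.6
  (~(~p2 & ((p2 & p2) & p2)) -> ~p1): min(1, 1 − 0.9 + 0.6) = 0.7
  Łukasiewicz value = 0.7
Difference: 0 − 0.7 = -0.70

-0.70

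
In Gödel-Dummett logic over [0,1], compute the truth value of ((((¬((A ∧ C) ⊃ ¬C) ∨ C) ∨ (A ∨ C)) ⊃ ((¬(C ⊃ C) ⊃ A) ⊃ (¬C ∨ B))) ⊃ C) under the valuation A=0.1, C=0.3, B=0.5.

(A ∧ C) = min(0.1, 0.3) = 0.1
¬C: Gödel ¬ of 0.3 = 0 (operand ≠ 0)
((A ∧ C) ⊃ ¬C): 0.1 > 0, so result = 0
¬((A ∧ C) ⊃ ¬C): Gödel ¬ of 0 = 1 (operand is 0)
(¬((A ∧ C) ⊃ ¬C) ∨ C) = max(1, 0.3) = 1
(A ∨ C) = max(0.1, 0.3) = 0.3
((¬((A ∧ C) ⊃ ¬C) ∨ C) ∨ (A ∨ C)) = max(1, 0.3) = 1
(C ⊃ C): 0.3 ≤ 0.3, so result = 1
¬(C ⊃ C): Gödel ¬ of 1 = 0 (operand ≠ 0)
(¬(C ⊃ C) ⊃ A): 0 ≤ 0.1, so result = 1
¬C: Gödel ¬ of 0.3 = 0 (operand ≠ 0)
(¬C ∨ B) = max(0, 0.5) = 0.5
((¬(C ⊃ C) ⊃ A) ⊃ (¬C ∨ B)): 1 > 0.5, so result = 0.5
(((¬((A ∧ C) ⊃ ¬C) ∨ C) ∨ (A ∨ C)) ⊃ ((¬(C ⊃ C) ⊃ A) ⊃ (¬C ∨ B))): 1 > 0.5, so result = 0.5
((((¬((A ∧ C) ⊃ ¬C) ∨ C) ∨ (A ∨ C)) ⊃ ((¬(C ⊃ C) ⊃ A) ⊃ (¬C ∨ B))) ⊃ C): 0.5 > 0.3, so result = 0.3

0.30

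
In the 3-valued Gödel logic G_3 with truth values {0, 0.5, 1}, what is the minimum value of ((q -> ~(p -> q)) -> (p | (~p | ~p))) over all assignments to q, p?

0.50

The minimum is attained at q = 0, p = 0.5:
  (p -> q): 0.5 > 0, so result = 0
  ~(p -> q): Gödel ¬ of 0 = 1 (operand is 0)
  (q -> ~(p -> q)): 0 ≤ 1, so result = 1
  ~p: Gödel ¬ of 0.5 = 0 (operand ≠ 0)
  ~p: Gödel ¬ of 0.5 = 0 (operand ≠ 0)
  (~p | ~p) = max(0, 0) = 0
  (p | (~p | ~p)) = max(0.5, 0) = 0.5
  ((q -> ~(p -> q)) -> (p | (~p | ~p))): 1 > 0.5, so result = 0.5
Checking all 9 assignments confirms none give a value below 0.50.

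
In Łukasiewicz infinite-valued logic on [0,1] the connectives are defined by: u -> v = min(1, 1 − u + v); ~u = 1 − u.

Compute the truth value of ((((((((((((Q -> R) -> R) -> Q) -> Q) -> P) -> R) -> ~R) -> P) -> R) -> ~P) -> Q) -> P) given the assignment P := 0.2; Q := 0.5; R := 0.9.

0.60

(Q -> R): min(1, 1 − 0.5 + 0.9) = 1
((Q -> R) -> R): min(1, 1 − 1 + 0.9) = 0.9
(((Q -> R) -> R) -> Q): min(1, 1 − 0.9 + 0.5) = 0.6
((((Q -> R) -> R) -> Q) -> Q): min(1, 1 − 0.6 + 0.5) = 0.9
(((((Q -> R) -> R) -> Q) -> Q) -> P): min(1, 1 − 0.9 + 0.2) = 0.3
((((((Q -> R) -> R) -> Q) -> Q) -> P) -> R): min(1, 1 − 0.3 + 0.9) = 1
~R: Łukasiewicz ¬ gives 1 − 0.9 = 0.1
(((((((Q -> R) -> R) -> Q) -> Q) -> P) -> R) -> ~R): min(1, 1 − 1 + 0.1) = 0.1
((((((((Q -> R) -> R) -> Q) -> Q) -> P) -> R) -> ~R) -> P): min(1, 1 − 0.1 + 0.2) = 1
(((((((((Q -> R) -> R) -> Q) -> Q) -> P) -> R) -> ~R) -> P) -> R): min(1, 1 − 1 + 0.9) = 0.9
~P: Łukasiewicz ¬ gives 1 − 0.2 = 0.8
((((((((((Q -> R) -> R) -> Q) -> Q) -> P) -> R) -> ~R) -> P) -> R) -> ~P): min(1, 1 − 0.9 + 0.8) = 0.9
(((((((((((Q -> R) -> R) -> Q) -> Q) -> P) -> R) -> ~R) -> P) -> R) -> ~P) -> Q): min(1, 1 − 0.9 + 0.5) = 0.6
((((((((((((Q -> R) -> R) -> Q) -> Q) -> P) -> R) -> ~R) -> P) -> R) -> ~P) -> Q) -> P): min(1, 1 − 0.6 + 0.2) = 0.6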